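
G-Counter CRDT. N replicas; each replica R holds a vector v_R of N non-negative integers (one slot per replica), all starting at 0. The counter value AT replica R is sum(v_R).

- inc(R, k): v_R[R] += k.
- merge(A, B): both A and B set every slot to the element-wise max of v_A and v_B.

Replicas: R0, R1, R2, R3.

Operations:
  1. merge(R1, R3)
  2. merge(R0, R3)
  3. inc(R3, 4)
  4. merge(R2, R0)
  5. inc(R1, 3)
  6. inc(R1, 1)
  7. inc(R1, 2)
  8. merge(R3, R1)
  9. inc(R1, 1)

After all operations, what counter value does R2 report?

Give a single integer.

Op 1: merge R1<->R3 -> R1=(0,0,0,0) R3=(0,0,0,0)
Op 2: merge R0<->R3 -> R0=(0,0,0,0) R3=(0,0,0,0)
Op 3: inc R3 by 4 -> R3=(0,0,0,4) value=4
Op 4: merge R2<->R0 -> R2=(0,0,0,0) R0=(0,0,0,0)
Op 5: inc R1 by 3 -> R1=(0,3,0,0) value=3
Op 6: inc R1 by 1 -> R1=(0,4,0,0) value=4
Op 7: inc R1 by 2 -> R1=(0,6,0,0) value=6
Op 8: merge R3<->R1 -> R3=(0,6,0,4) R1=(0,6,0,4)
Op 9: inc R1 by 1 -> R1=(0,7,0,4) value=11

Answer: 0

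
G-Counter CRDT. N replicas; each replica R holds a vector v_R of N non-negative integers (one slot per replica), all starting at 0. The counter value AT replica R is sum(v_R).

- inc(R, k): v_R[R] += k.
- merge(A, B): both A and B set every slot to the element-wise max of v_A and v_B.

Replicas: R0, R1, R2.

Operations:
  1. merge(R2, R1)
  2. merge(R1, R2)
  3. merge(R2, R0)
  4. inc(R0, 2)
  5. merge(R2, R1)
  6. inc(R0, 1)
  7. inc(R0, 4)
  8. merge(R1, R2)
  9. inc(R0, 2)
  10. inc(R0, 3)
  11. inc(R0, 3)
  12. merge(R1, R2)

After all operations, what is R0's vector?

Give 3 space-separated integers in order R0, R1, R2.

Answer: 15 0 0

Derivation:
Op 1: merge R2<->R1 -> R2=(0,0,0) R1=(0,0,0)
Op 2: merge R1<->R2 -> R1=(0,0,0) R2=(0,0,0)
Op 3: merge R2<->R0 -> R2=(0,0,0) R0=(0,0,0)
Op 4: inc R0 by 2 -> R0=(2,0,0) value=2
Op 5: merge R2<->R1 -> R2=(0,0,0) R1=(0,0,0)
Op 6: inc R0 by 1 -> R0=(3,0,0) value=3
Op 7: inc R0 by 4 -> R0=(7,0,0) value=7
Op 8: merge R1<->R2 -> R1=(0,0,0) R2=(0,0,0)
Op 9: inc R0 by 2 -> R0=(9,0,0) value=9
Op 10: inc R0 by 3 -> R0=(12,0,0) value=12
Op 11: inc R0 by 3 -> R0=(15,0,0) value=15
Op 12: merge R1<->R2 -> R1=(0,0,0) R2=(0,0,0)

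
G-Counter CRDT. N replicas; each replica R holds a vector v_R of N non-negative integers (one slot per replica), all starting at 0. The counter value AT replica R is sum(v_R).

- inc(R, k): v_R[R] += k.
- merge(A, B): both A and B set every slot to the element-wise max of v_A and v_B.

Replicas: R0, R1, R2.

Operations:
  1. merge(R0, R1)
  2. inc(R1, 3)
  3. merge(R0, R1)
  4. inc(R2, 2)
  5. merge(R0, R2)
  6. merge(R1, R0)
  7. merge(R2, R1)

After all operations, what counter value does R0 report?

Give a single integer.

Op 1: merge R0<->R1 -> R0=(0,0,0) R1=(0,0,0)
Op 2: inc R1 by 3 -> R1=(0,3,0) value=3
Op 3: merge R0<->R1 -> R0=(0,3,0) R1=(0,3,0)
Op 4: inc R2 by 2 -> R2=(0,0,2) value=2
Op 5: merge R0<->R2 -> R0=(0,3,2) R2=(0,3,2)
Op 6: merge R1<->R0 -> R1=(0,3,2) R0=(0,3,2)
Op 7: merge R2<->R1 -> R2=(0,3,2) R1=(0,3,2)

Answer: 5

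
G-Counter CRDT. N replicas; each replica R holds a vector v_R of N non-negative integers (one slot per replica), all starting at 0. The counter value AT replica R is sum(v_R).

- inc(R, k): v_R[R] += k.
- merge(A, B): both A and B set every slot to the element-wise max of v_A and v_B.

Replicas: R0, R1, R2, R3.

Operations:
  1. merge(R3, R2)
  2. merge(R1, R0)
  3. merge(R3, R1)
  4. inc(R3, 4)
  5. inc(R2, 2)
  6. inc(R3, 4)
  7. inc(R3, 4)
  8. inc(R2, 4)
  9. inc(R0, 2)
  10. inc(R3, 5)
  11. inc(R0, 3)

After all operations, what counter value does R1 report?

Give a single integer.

Op 1: merge R3<->R2 -> R3=(0,0,0,0) R2=(0,0,0,0)
Op 2: merge R1<->R0 -> R1=(0,0,0,0) R0=(0,0,0,0)
Op 3: merge R3<->R1 -> R3=(0,0,0,0) R1=(0,0,0,0)
Op 4: inc R3 by 4 -> R3=(0,0,0,4) value=4
Op 5: inc R2 by 2 -> R2=(0,0,2,0) value=2
Op 6: inc R3 by 4 -> R3=(0,0,0,8) value=8
Op 7: inc R3 by 4 -> R3=(0,0,0,12) value=12
Op 8: inc R2 by 4 -> R2=(0,0,6,0) value=6
Op 9: inc R0 by 2 -> R0=(2,0,0,0) value=2
Op 10: inc R3 by 5 -> R3=(0,0,0,17) value=17
Op 11: inc R0 by 3 -> R0=(5,0,0,0) value=5

Answer: 0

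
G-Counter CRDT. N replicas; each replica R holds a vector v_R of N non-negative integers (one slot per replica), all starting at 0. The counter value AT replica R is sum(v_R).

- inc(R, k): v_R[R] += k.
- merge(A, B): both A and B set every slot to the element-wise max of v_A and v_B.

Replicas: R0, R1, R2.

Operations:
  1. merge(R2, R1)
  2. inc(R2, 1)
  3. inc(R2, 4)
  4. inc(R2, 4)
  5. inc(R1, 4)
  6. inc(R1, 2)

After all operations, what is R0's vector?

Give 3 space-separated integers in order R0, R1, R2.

Answer: 0 0 0

Derivation:
Op 1: merge R2<->R1 -> R2=(0,0,0) R1=(0,0,0)
Op 2: inc R2 by 1 -> R2=(0,0,1) value=1
Op 3: inc R2 by 4 -> R2=(0,0,5) value=5
Op 4: inc R2 by 4 -> R2=(0,0,9) value=9
Op 5: inc R1 by 4 -> R1=(0,4,0) value=4
Op 6: inc R1 by 2 -> R1=(0,6,0) value=6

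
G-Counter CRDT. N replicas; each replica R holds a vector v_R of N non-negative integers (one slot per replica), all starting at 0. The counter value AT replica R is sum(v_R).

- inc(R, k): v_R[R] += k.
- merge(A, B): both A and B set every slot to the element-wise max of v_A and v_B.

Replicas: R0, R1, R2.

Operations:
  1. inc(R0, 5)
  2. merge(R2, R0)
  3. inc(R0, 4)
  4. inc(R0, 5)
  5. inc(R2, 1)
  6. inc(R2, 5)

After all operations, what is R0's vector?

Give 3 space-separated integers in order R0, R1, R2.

Op 1: inc R0 by 5 -> R0=(5,0,0) value=5
Op 2: merge R2<->R0 -> R2=(5,0,0) R0=(5,0,0)
Op 3: inc R0 by 4 -> R0=(9,0,0) value=9
Op 4: inc R0 by 5 -> R0=(14,0,0) value=14
Op 5: inc R2 by 1 -> R2=(5,0,1) value=6
Op 6: inc R2 by 5 -> R2=(5,0,6) value=11

Answer: 14 0 0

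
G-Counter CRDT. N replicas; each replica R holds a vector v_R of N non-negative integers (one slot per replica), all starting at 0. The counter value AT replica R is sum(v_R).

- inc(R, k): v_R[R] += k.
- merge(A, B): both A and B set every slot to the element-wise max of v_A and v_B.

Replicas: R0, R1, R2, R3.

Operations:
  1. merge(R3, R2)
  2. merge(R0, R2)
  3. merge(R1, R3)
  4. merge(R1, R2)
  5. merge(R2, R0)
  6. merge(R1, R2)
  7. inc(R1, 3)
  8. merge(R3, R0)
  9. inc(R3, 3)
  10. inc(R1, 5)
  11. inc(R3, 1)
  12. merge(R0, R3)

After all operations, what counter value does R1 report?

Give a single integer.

Answer: 8

Derivation:
Op 1: merge R3<->R2 -> R3=(0,0,0,0) R2=(0,0,0,0)
Op 2: merge R0<->R2 -> R0=(0,0,0,0) R2=(0,0,0,0)
Op 3: merge R1<->R3 -> R1=(0,0,0,0) R3=(0,0,0,0)
Op 4: merge R1<->R2 -> R1=(0,0,0,0) R2=(0,0,0,0)
Op 5: merge R2<->R0 -> R2=(0,0,0,0) R0=(0,0,0,0)
Op 6: merge R1<->R2 -> R1=(0,0,0,0) R2=(0,0,0,0)
Op 7: inc R1 by 3 -> R1=(0,3,0,0) value=3
Op 8: merge R3<->R0 -> R3=(0,0,0,0) R0=(0,0,0,0)
Op 9: inc R3 by 3 -> R3=(0,0,0,3) value=3
Op 10: inc R1 by 5 -> R1=(0,8,0,0) value=8
Op 11: inc R3 by 1 -> R3=(0,0,0,4) value=4
Op 12: merge R0<->R3 -> R0=(0,0,0,4) R3=(0,0,0,4)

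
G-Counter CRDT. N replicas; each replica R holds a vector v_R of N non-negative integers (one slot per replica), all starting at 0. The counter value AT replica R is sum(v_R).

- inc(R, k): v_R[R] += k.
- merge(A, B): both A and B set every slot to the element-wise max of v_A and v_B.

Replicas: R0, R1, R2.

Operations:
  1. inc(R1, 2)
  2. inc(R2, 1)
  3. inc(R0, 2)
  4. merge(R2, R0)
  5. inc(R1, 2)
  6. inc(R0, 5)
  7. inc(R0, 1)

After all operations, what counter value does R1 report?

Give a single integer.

Answer: 4

Derivation:
Op 1: inc R1 by 2 -> R1=(0,2,0) value=2
Op 2: inc R2 by 1 -> R2=(0,0,1) value=1
Op 3: inc R0 by 2 -> R0=(2,0,0) value=2
Op 4: merge R2<->R0 -> R2=(2,0,1) R0=(2,0,1)
Op 5: inc R1 by 2 -> R1=(0,4,0) value=4
Op 6: inc R0 by 5 -> R0=(7,0,1) value=8
Op 7: inc R0 by 1 -> R0=(8,0,1) value=9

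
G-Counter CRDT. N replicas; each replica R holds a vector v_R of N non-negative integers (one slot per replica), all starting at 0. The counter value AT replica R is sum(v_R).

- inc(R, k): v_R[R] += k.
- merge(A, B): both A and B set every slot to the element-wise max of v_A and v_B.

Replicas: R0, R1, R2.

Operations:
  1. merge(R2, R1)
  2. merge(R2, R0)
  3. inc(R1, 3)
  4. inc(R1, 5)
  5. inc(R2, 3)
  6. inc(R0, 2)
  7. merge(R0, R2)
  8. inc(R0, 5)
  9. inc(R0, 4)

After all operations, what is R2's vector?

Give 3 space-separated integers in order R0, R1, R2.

Op 1: merge R2<->R1 -> R2=(0,0,0) R1=(0,0,0)
Op 2: merge R2<->R0 -> R2=(0,0,0) R0=(0,0,0)
Op 3: inc R1 by 3 -> R1=(0,3,0) value=3
Op 4: inc R1 by 5 -> R1=(0,8,0) value=8
Op 5: inc R2 by 3 -> R2=(0,0,3) value=3
Op 6: inc R0 by 2 -> R0=(2,0,0) value=2
Op 7: merge R0<->R2 -> R0=(2,0,3) R2=(2,0,3)
Op 8: inc R0 by 5 -> R0=(7,0,3) value=10
Op 9: inc R0 by 4 -> R0=(11,0,3) value=14

Answer: 2 0 3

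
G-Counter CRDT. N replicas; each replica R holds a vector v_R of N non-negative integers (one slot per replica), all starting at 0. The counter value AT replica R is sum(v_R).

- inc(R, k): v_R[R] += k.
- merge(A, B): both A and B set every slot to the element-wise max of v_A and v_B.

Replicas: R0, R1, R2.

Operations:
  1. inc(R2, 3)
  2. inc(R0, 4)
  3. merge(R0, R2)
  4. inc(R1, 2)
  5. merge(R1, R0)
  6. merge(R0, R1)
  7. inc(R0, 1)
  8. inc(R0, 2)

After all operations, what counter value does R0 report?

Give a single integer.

Answer: 12

Derivation:
Op 1: inc R2 by 3 -> R2=(0,0,3) value=3
Op 2: inc R0 by 4 -> R0=(4,0,0) value=4
Op 3: merge R0<->R2 -> R0=(4,0,3) R2=(4,0,3)
Op 4: inc R1 by 2 -> R1=(0,2,0) value=2
Op 5: merge R1<->R0 -> R1=(4,2,3) R0=(4,2,3)
Op 6: merge R0<->R1 -> R0=(4,2,3) R1=(4,2,3)
Op 7: inc R0 by 1 -> R0=(5,2,3) value=10
Op 8: inc R0 by 2 -> R0=(7,2,3) value=12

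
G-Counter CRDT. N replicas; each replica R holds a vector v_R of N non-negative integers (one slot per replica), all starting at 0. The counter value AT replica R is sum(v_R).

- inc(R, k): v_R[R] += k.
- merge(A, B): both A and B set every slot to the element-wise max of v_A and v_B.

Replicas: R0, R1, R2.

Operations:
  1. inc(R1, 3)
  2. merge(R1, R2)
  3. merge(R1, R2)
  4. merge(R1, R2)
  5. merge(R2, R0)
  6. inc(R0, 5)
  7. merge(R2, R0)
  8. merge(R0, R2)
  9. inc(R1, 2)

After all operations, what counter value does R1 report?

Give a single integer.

Answer: 5

Derivation:
Op 1: inc R1 by 3 -> R1=(0,3,0) value=3
Op 2: merge R1<->R2 -> R1=(0,3,0) R2=(0,3,0)
Op 3: merge R1<->R2 -> R1=(0,3,0) R2=(0,3,0)
Op 4: merge R1<->R2 -> R1=(0,3,0) R2=(0,3,0)
Op 5: merge R2<->R0 -> R2=(0,3,0) R0=(0,3,0)
Op 6: inc R0 by 5 -> R0=(5,3,0) value=8
Op 7: merge R2<->R0 -> R2=(5,3,0) R0=(5,3,0)
Op 8: merge R0<->R2 -> R0=(5,3,0) R2=(5,3,0)
Op 9: inc R1 by 2 -> R1=(0,5,0) value=5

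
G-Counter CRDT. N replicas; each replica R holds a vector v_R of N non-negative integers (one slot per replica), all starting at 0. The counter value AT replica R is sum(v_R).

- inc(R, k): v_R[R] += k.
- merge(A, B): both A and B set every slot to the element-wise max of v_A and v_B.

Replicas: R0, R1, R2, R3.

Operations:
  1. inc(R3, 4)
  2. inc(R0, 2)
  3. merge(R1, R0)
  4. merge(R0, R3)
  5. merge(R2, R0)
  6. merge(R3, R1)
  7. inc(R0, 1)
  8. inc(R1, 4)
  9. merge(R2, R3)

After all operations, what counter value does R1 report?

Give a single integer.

Op 1: inc R3 by 4 -> R3=(0,0,0,4) value=4
Op 2: inc R0 by 2 -> R0=(2,0,0,0) value=2
Op 3: merge R1<->R0 -> R1=(2,0,0,0) R0=(2,0,0,0)
Op 4: merge R0<->R3 -> R0=(2,0,0,4) R3=(2,0,0,4)
Op 5: merge R2<->R0 -> R2=(2,0,0,4) R0=(2,0,0,4)
Op 6: merge R3<->R1 -> R3=(2,0,0,4) R1=(2,0,0,4)
Op 7: inc R0 by 1 -> R0=(3,0,0,4) value=7
Op 8: inc R1 by 4 -> R1=(2,4,0,4) value=10
Op 9: merge R2<->R3 -> R2=(2,0,0,4) R3=(2,0,0,4)

Answer: 10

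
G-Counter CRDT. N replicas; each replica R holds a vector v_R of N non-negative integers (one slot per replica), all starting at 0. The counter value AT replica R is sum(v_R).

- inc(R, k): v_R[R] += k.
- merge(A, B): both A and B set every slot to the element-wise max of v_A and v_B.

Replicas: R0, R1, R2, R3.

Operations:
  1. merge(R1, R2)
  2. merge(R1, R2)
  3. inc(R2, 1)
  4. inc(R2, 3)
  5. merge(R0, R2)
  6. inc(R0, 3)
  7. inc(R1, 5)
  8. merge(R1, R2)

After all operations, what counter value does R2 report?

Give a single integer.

Op 1: merge R1<->R2 -> R1=(0,0,0,0) R2=(0,0,0,0)
Op 2: merge R1<->R2 -> R1=(0,0,0,0) R2=(0,0,0,0)
Op 3: inc R2 by 1 -> R2=(0,0,1,0) value=1
Op 4: inc R2 by 3 -> R2=(0,0,4,0) value=4
Op 5: merge R0<->R2 -> R0=(0,0,4,0) R2=(0,0,4,0)
Op 6: inc R0 by 3 -> R0=(3,0,4,0) value=7
Op 7: inc R1 by 5 -> R1=(0,5,0,0) value=5
Op 8: merge R1<->R2 -> R1=(0,5,4,0) R2=(0,5,4,0)

Answer: 9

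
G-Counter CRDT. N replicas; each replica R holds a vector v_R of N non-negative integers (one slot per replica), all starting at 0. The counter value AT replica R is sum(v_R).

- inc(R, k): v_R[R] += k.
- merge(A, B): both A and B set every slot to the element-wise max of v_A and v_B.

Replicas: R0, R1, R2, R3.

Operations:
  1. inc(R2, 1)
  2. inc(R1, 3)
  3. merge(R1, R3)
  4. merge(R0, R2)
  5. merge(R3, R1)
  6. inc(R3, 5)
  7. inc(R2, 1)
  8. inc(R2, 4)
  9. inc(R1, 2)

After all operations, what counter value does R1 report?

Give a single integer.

Op 1: inc R2 by 1 -> R2=(0,0,1,0) value=1
Op 2: inc R1 by 3 -> R1=(0,3,0,0) value=3
Op 3: merge R1<->R3 -> R1=(0,3,0,0) R3=(0,3,0,0)
Op 4: merge R0<->R2 -> R0=(0,0,1,0) R2=(0,0,1,0)
Op 5: merge R3<->R1 -> R3=(0,3,0,0) R1=(0,3,0,0)
Op 6: inc R3 by 5 -> R3=(0,3,0,5) value=8
Op 7: inc R2 by 1 -> R2=(0,0,2,0) value=2
Op 8: inc R2 by 4 -> R2=(0,0,6,0) value=6
Op 9: inc R1 by 2 -> R1=(0,5,0,0) value=5

Answer: 5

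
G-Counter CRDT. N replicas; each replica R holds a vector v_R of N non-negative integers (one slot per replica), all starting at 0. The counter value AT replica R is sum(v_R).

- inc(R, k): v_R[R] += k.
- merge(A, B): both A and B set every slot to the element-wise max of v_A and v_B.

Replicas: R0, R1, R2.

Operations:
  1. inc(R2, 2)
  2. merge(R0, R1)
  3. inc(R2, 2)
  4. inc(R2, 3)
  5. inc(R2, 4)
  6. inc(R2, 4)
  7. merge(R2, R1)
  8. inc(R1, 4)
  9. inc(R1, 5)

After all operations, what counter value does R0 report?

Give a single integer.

Op 1: inc R2 by 2 -> R2=(0,0,2) value=2
Op 2: merge R0<->R1 -> R0=(0,0,0) R1=(0,0,0)
Op 3: inc R2 by 2 -> R2=(0,0,4) value=4
Op 4: inc R2 by 3 -> R2=(0,0,7) value=7
Op 5: inc R2 by 4 -> R2=(0,0,11) value=11
Op 6: inc R2 by 4 -> R2=(0,0,15) value=15
Op 7: merge R2<->R1 -> R2=(0,0,15) R1=(0,0,15)
Op 8: inc R1 by 4 -> R1=(0,4,15) value=19
Op 9: inc R1 by 5 -> R1=(0,9,15) value=24

Answer: 0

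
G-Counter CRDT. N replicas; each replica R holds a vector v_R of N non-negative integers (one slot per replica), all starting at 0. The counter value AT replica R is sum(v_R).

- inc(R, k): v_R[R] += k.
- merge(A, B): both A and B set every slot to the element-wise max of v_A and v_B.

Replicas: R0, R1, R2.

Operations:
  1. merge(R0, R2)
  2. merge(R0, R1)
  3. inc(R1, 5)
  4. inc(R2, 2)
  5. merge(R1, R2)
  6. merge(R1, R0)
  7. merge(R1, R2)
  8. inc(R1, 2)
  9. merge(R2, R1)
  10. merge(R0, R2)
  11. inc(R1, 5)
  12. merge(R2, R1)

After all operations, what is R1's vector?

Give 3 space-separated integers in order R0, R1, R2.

Op 1: merge R0<->R2 -> R0=(0,0,0) R2=(0,0,0)
Op 2: merge R0<->R1 -> R0=(0,0,0) R1=(0,0,0)
Op 3: inc R1 by 5 -> R1=(0,5,0) value=5
Op 4: inc R2 by 2 -> R2=(0,0,2) value=2
Op 5: merge R1<->R2 -> R1=(0,5,2) R2=(0,5,2)
Op 6: merge R1<->R0 -> R1=(0,5,2) R0=(0,5,2)
Op 7: merge R1<->R2 -> R1=(0,5,2) R2=(0,5,2)
Op 8: inc R1 by 2 -> R1=(0,7,2) value=9
Op 9: merge R2<->R1 -> R2=(0,7,2) R1=(0,7,2)
Op 10: merge R0<->R2 -> R0=(0,7,2) R2=(0,7,2)
Op 11: inc R1 by 5 -> R1=(0,12,2) value=14
Op 12: merge R2<->R1 -> R2=(0,12,2) R1=(0,12,2)

Answer: 0 12 2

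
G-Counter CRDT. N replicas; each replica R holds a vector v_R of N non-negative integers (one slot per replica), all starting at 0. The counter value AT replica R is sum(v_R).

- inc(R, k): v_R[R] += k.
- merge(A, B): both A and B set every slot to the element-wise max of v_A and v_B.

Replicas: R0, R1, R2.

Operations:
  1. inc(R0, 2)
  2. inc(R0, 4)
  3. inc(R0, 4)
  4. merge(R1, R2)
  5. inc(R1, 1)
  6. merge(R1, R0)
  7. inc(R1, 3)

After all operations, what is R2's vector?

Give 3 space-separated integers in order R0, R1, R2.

Answer: 0 0 0

Derivation:
Op 1: inc R0 by 2 -> R0=(2,0,0) value=2
Op 2: inc R0 by 4 -> R0=(6,0,0) value=6
Op 3: inc R0 by 4 -> R0=(10,0,0) value=10
Op 4: merge R1<->R2 -> R1=(0,0,0) R2=(0,0,0)
Op 5: inc R1 by 1 -> R1=(0,1,0) value=1
Op 6: merge R1<->R0 -> R1=(10,1,0) R0=(10,1,0)
Op 7: inc R1 by 3 -> R1=(10,4,0) value=14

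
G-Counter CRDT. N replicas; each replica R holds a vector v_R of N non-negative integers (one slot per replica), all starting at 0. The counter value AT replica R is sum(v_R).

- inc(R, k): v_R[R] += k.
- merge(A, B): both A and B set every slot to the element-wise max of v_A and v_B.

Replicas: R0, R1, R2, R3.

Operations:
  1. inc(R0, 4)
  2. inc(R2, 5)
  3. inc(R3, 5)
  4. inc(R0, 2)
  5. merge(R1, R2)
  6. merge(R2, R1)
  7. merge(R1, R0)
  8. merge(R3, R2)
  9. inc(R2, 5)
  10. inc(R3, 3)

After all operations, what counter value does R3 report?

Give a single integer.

Op 1: inc R0 by 4 -> R0=(4,0,0,0) value=4
Op 2: inc R2 by 5 -> R2=(0,0,5,0) value=5
Op 3: inc R3 by 5 -> R3=(0,0,0,5) value=5
Op 4: inc R0 by 2 -> R0=(6,0,0,0) value=6
Op 5: merge R1<->R2 -> R1=(0,0,5,0) R2=(0,0,5,0)
Op 6: merge R2<->R1 -> R2=(0,0,5,0) R1=(0,0,5,0)
Op 7: merge R1<->R0 -> R1=(6,0,5,0) R0=(6,0,5,0)
Op 8: merge R3<->R2 -> R3=(0,0,5,5) R2=(0,0,5,5)
Op 9: inc R2 by 5 -> R2=(0,0,10,5) value=15
Op 10: inc R3 by 3 -> R3=(0,0,5,8) value=13

Answer: 13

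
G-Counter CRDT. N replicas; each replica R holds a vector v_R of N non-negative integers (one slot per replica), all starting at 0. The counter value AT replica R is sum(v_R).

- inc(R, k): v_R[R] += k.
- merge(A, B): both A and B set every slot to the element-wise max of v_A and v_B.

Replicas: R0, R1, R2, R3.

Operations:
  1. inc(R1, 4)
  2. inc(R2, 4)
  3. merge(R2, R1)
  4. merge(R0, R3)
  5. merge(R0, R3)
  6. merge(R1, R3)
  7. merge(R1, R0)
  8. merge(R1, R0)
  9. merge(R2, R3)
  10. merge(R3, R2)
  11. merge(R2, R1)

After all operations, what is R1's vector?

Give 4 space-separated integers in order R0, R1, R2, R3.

Answer: 0 4 4 0

Derivation:
Op 1: inc R1 by 4 -> R1=(0,4,0,0) value=4
Op 2: inc R2 by 4 -> R2=(0,0,4,0) value=4
Op 3: merge R2<->R1 -> R2=(0,4,4,0) R1=(0,4,4,0)
Op 4: merge R0<->R3 -> R0=(0,0,0,0) R3=(0,0,0,0)
Op 5: merge R0<->R3 -> R0=(0,0,0,0) R3=(0,0,0,0)
Op 6: merge R1<->R3 -> R1=(0,4,4,0) R3=(0,4,4,0)
Op 7: merge R1<->R0 -> R1=(0,4,4,0) R0=(0,4,4,0)
Op 8: merge R1<->R0 -> R1=(0,4,4,0) R0=(0,4,4,0)
Op 9: merge R2<->R3 -> R2=(0,4,4,0) R3=(0,4,4,0)
Op 10: merge R3<->R2 -> R3=(0,4,4,0) R2=(0,4,4,0)
Op 11: merge R2<->R1 -> R2=(0,4,4,0) R1=(0,4,4,0)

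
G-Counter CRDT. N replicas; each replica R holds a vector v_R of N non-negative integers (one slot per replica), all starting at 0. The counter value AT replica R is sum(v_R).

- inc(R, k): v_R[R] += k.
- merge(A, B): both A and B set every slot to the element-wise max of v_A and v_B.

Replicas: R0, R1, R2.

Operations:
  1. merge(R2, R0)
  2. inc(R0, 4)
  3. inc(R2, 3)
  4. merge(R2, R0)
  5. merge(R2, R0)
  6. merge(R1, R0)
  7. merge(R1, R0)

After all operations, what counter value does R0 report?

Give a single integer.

Op 1: merge R2<->R0 -> R2=(0,0,0) R0=(0,0,0)
Op 2: inc R0 by 4 -> R0=(4,0,0) value=4
Op 3: inc R2 by 3 -> R2=(0,0,3) value=3
Op 4: merge R2<->R0 -> R2=(4,0,3) R0=(4,0,3)
Op 5: merge R2<->R0 -> R2=(4,0,3) R0=(4,0,3)
Op 6: merge R1<->R0 -> R1=(4,0,3) R0=(4,0,3)
Op 7: merge R1<->R0 -> R1=(4,0,3) R0=(4,0,3)

Answer: 7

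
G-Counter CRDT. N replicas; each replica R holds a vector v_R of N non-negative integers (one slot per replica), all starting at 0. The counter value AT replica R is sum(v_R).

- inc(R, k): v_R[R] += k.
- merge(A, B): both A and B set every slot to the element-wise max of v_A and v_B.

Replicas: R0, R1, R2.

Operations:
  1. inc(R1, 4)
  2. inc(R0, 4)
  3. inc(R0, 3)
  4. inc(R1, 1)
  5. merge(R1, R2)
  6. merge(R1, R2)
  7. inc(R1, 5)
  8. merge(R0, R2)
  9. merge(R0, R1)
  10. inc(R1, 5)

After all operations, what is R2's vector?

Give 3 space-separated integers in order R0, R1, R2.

Op 1: inc R1 by 4 -> R1=(0,4,0) value=4
Op 2: inc R0 by 4 -> R0=(4,0,0) value=4
Op 3: inc R0 by 3 -> R0=(7,0,0) value=7
Op 4: inc R1 by 1 -> R1=(0,5,0) value=5
Op 5: merge R1<->R2 -> R1=(0,5,0) R2=(0,5,0)
Op 6: merge R1<->R2 -> R1=(0,5,0) R2=(0,5,0)
Op 7: inc R1 by 5 -> R1=(0,10,0) value=10
Op 8: merge R0<->R2 -> R0=(7,5,0) R2=(7,5,0)
Op 9: merge R0<->R1 -> R0=(7,10,0) R1=(7,10,0)
Op 10: inc R1 by 5 -> R1=(7,15,0) value=22

Answer: 7 5 0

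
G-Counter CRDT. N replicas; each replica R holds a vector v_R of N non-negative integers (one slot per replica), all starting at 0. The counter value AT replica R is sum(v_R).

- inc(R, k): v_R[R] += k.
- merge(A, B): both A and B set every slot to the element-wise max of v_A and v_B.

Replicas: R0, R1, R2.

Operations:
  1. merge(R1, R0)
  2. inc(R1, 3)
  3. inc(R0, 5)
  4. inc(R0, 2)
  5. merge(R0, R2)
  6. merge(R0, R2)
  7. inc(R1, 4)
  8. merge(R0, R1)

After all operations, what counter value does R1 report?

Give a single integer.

Answer: 14

Derivation:
Op 1: merge R1<->R0 -> R1=(0,0,0) R0=(0,0,0)
Op 2: inc R1 by 3 -> R1=(0,3,0) value=3
Op 3: inc R0 by 5 -> R0=(5,0,0) value=5
Op 4: inc R0 by 2 -> R0=(7,0,0) value=7
Op 5: merge R0<->R2 -> R0=(7,0,0) R2=(7,0,0)
Op 6: merge R0<->R2 -> R0=(7,0,0) R2=(7,0,0)
Op 7: inc R1 by 4 -> R1=(0,7,0) value=7
Op 8: merge R0<->R1 -> R0=(7,7,0) R1=(7,7,0)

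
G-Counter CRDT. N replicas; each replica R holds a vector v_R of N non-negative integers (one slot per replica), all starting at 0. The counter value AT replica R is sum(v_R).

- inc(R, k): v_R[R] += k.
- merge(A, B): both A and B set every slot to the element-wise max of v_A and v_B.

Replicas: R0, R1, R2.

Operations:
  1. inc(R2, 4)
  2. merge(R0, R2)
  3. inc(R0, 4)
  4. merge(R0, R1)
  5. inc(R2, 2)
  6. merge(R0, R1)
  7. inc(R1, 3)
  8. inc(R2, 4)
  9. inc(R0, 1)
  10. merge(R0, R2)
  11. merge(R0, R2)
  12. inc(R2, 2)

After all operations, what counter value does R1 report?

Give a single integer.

Answer: 11

Derivation:
Op 1: inc R2 by 4 -> R2=(0,0,4) value=4
Op 2: merge R0<->R2 -> R0=(0,0,4) R2=(0,0,4)
Op 3: inc R0 by 4 -> R0=(4,0,4) value=8
Op 4: merge R0<->R1 -> R0=(4,0,4) R1=(4,0,4)
Op 5: inc R2 by 2 -> R2=(0,0,6) value=6
Op 6: merge R0<->R1 -> R0=(4,0,4) R1=(4,0,4)
Op 7: inc R1 by 3 -> R1=(4,3,4) value=11
Op 8: inc R2 by 4 -> R2=(0,0,10) value=10
Op 9: inc R0 by 1 -> R0=(5,0,4) value=9
Op 10: merge R0<->R2 -> R0=(5,0,10) R2=(5,0,10)
Op 11: merge R0<->R2 -> R0=(5,0,10) R2=(5,0,10)
Op 12: inc R2 by 2 -> R2=(5,0,12) value=17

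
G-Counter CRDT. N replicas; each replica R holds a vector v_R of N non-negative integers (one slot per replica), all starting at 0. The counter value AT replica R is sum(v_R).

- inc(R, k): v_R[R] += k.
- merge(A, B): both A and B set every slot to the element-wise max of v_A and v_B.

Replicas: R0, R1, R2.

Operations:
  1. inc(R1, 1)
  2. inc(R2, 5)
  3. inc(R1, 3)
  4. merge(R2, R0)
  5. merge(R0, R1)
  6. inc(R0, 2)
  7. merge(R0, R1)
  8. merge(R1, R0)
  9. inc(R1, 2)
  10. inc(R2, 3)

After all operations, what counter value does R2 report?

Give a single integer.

Answer: 8

Derivation:
Op 1: inc R1 by 1 -> R1=(0,1,0) value=1
Op 2: inc R2 by 5 -> R2=(0,0,5) value=5
Op 3: inc R1 by 3 -> R1=(0,4,0) value=4
Op 4: merge R2<->R0 -> R2=(0,0,5) R0=(0,0,5)
Op 5: merge R0<->R1 -> R0=(0,4,5) R1=(0,4,5)
Op 6: inc R0 by 2 -> R0=(2,4,5) value=11
Op 7: merge R0<->R1 -> R0=(2,4,5) R1=(2,4,5)
Op 8: merge R1<->R0 -> R1=(2,4,5) R0=(2,4,5)
Op 9: inc R1 by 2 -> R1=(2,6,5) value=13
Op 10: inc R2 by 3 -> R2=(0,0,8) value=8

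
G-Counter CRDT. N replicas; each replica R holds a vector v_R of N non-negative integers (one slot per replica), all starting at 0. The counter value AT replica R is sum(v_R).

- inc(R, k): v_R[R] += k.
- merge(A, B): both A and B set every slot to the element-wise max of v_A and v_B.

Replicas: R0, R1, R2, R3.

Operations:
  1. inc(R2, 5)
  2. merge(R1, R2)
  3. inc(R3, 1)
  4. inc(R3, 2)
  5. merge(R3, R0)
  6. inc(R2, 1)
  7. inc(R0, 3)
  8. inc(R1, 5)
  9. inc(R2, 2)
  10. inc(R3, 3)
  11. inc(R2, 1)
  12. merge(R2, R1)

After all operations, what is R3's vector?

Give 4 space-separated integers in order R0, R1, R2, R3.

Answer: 0 0 0 6

Derivation:
Op 1: inc R2 by 5 -> R2=(0,0,5,0) value=5
Op 2: merge R1<->R2 -> R1=(0,0,5,0) R2=(0,0,5,0)
Op 3: inc R3 by 1 -> R3=(0,0,0,1) value=1
Op 4: inc R3 by 2 -> R3=(0,0,0,3) value=3
Op 5: merge R3<->R0 -> R3=(0,0,0,3) R0=(0,0,0,3)
Op 6: inc R2 by 1 -> R2=(0,0,6,0) value=6
Op 7: inc R0 by 3 -> R0=(3,0,0,3) value=6
Op 8: inc R1 by 5 -> R1=(0,5,5,0) value=10
Op 9: inc R2 by 2 -> R2=(0,0,8,0) value=8
Op 10: inc R3 by 3 -> R3=(0,0,0,6) value=6
Op 11: inc R2 by 1 -> R2=(0,0,9,0) value=9
Op 12: merge R2<->R1 -> R2=(0,5,9,0) R1=(0,5,9,0)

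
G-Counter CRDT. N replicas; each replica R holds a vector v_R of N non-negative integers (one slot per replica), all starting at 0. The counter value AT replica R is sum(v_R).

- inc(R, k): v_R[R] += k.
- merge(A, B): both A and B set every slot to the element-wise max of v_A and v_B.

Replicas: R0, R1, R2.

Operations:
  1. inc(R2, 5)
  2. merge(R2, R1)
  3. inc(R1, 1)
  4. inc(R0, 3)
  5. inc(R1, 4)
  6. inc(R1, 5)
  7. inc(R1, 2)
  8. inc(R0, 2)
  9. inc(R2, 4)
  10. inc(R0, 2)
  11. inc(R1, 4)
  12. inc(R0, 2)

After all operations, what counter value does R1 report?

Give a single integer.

Op 1: inc R2 by 5 -> R2=(0,0,5) value=5
Op 2: merge R2<->R1 -> R2=(0,0,5) R1=(0,0,5)
Op 3: inc R1 by 1 -> R1=(0,1,5) value=6
Op 4: inc R0 by 3 -> R0=(3,0,0) value=3
Op 5: inc R1 by 4 -> R1=(0,5,5) value=10
Op 6: inc R1 by 5 -> R1=(0,10,5) value=15
Op 7: inc R1 by 2 -> R1=(0,12,5) value=17
Op 8: inc R0 by 2 -> R0=(5,0,0) value=5
Op 9: inc R2 by 4 -> R2=(0,0,9) value=9
Op 10: inc R0 by 2 -> R0=(7,0,0) value=7
Op 11: inc R1 by 4 -> R1=(0,16,5) value=21
Op 12: inc R0 by 2 -> R0=(9,0,0) value=9

Answer: 21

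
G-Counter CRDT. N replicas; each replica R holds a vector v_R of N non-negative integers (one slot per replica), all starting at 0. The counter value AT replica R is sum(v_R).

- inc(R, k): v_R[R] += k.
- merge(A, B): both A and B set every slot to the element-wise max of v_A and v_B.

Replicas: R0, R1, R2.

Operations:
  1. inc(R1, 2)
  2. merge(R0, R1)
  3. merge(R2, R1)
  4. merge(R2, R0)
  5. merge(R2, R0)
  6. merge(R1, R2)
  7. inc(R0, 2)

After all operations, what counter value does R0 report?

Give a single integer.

Answer: 4

Derivation:
Op 1: inc R1 by 2 -> R1=(0,2,0) value=2
Op 2: merge R0<->R1 -> R0=(0,2,0) R1=(0,2,0)
Op 3: merge R2<->R1 -> R2=(0,2,0) R1=(0,2,0)
Op 4: merge R2<->R0 -> R2=(0,2,0) R0=(0,2,0)
Op 5: merge R2<->R0 -> R2=(0,2,0) R0=(0,2,0)
Op 6: merge R1<->R2 -> R1=(0,2,0) R2=(0,2,0)
Op 7: inc R0 by 2 -> R0=(2,2,0) value=4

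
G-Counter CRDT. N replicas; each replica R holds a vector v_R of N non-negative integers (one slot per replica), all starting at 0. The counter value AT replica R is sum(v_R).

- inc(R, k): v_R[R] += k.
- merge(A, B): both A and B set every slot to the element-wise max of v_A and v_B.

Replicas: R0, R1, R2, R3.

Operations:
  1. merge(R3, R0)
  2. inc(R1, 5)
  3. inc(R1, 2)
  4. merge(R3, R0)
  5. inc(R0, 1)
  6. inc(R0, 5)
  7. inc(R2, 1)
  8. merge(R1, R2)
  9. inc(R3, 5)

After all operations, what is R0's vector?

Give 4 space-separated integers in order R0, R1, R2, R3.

Answer: 6 0 0 0

Derivation:
Op 1: merge R3<->R0 -> R3=(0,0,0,0) R0=(0,0,0,0)
Op 2: inc R1 by 5 -> R1=(0,5,0,0) value=5
Op 3: inc R1 by 2 -> R1=(0,7,0,0) value=7
Op 4: merge R3<->R0 -> R3=(0,0,0,0) R0=(0,0,0,0)
Op 5: inc R0 by 1 -> R0=(1,0,0,0) value=1
Op 6: inc R0 by 5 -> R0=(6,0,0,0) value=6
Op 7: inc R2 by 1 -> R2=(0,0,1,0) value=1
Op 8: merge R1<->R2 -> R1=(0,7,1,0) R2=(0,7,1,0)
Op 9: inc R3 by 5 -> R3=(0,0,0,5) value=5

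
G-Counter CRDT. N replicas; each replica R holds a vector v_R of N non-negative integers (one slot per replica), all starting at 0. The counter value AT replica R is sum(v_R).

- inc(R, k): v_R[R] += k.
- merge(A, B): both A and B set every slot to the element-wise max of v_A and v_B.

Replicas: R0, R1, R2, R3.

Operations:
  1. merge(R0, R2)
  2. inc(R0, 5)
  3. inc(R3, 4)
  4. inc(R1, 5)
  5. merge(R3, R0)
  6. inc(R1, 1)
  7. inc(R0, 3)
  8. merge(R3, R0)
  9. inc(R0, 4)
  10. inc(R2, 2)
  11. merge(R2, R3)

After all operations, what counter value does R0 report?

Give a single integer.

Answer: 16

Derivation:
Op 1: merge R0<->R2 -> R0=(0,0,0,0) R2=(0,0,0,0)
Op 2: inc R0 by 5 -> R0=(5,0,0,0) value=5
Op 3: inc R3 by 4 -> R3=(0,0,0,4) value=4
Op 4: inc R1 by 5 -> R1=(0,5,0,0) value=5
Op 5: merge R3<->R0 -> R3=(5,0,0,4) R0=(5,0,0,4)
Op 6: inc R1 by 1 -> R1=(0,6,0,0) value=6
Op 7: inc R0 by 3 -> R0=(8,0,0,4) value=12
Op 8: merge R3<->R0 -> R3=(8,0,0,4) R0=(8,0,0,4)
Op 9: inc R0 by 4 -> R0=(12,0,0,4) value=16
Op 10: inc R2 by 2 -> R2=(0,0,2,0) value=2
Op 11: merge R2<->R3 -> R2=(8,0,2,4) R3=(8,0,2,4)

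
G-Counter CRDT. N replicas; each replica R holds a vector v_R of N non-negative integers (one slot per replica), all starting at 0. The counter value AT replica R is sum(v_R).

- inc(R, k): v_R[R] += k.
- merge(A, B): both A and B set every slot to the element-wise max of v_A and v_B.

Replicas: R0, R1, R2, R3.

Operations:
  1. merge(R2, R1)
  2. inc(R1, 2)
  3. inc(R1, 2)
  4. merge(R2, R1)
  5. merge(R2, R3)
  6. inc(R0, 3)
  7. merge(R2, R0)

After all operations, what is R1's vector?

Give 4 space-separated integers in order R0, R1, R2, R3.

Answer: 0 4 0 0

Derivation:
Op 1: merge R2<->R1 -> R2=(0,0,0,0) R1=(0,0,0,0)
Op 2: inc R1 by 2 -> R1=(0,2,0,0) value=2
Op 3: inc R1 by 2 -> R1=(0,4,0,0) value=4
Op 4: merge R2<->R1 -> R2=(0,4,0,0) R1=(0,4,0,0)
Op 5: merge R2<->R3 -> R2=(0,4,0,0) R3=(0,4,0,0)
Op 6: inc R0 by 3 -> R0=(3,0,0,0) value=3
Op 7: merge R2<->R0 -> R2=(3,4,0,0) R0=(3,4,0,0)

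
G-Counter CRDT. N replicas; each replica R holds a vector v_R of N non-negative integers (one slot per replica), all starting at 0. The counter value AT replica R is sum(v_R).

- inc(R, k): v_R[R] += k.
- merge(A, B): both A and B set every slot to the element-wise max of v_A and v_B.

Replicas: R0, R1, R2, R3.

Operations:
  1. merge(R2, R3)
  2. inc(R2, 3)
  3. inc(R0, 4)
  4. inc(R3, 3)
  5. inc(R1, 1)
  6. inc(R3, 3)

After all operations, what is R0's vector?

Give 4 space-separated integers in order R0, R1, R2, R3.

Op 1: merge R2<->R3 -> R2=(0,0,0,0) R3=(0,0,0,0)
Op 2: inc R2 by 3 -> R2=(0,0,3,0) value=3
Op 3: inc R0 by 4 -> R0=(4,0,0,0) value=4
Op 4: inc R3 by 3 -> R3=(0,0,0,3) value=3
Op 5: inc R1 by 1 -> R1=(0,1,0,0) value=1
Op 6: inc R3 by 3 -> R3=(0,0,0,6) value=6

Answer: 4 0 0 0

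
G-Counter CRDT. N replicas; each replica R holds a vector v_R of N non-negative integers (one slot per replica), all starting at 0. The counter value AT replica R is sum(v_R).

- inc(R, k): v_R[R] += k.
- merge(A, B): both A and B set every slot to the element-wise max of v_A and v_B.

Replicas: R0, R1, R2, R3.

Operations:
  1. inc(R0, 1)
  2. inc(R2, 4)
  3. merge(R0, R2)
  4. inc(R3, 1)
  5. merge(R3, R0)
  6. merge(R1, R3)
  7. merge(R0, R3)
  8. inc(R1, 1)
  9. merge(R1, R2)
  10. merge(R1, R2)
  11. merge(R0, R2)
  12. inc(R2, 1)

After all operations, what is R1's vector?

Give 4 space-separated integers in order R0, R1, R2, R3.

Op 1: inc R0 by 1 -> R0=(1,0,0,0) value=1
Op 2: inc R2 by 4 -> R2=(0,0,4,0) value=4
Op 3: merge R0<->R2 -> R0=(1,0,4,0) R2=(1,0,4,0)
Op 4: inc R3 by 1 -> R3=(0,0,0,1) value=1
Op 5: merge R3<->R0 -> R3=(1,0,4,1) R0=(1,0,4,1)
Op 6: merge R1<->R3 -> R1=(1,0,4,1) R3=(1,0,4,1)
Op 7: merge R0<->R3 -> R0=(1,0,4,1) R3=(1,0,4,1)
Op 8: inc R1 by 1 -> R1=(1,1,4,1) value=7
Op 9: merge R1<->R2 -> R1=(1,1,4,1) R2=(1,1,4,1)
Op 10: merge R1<->R2 -> R1=(1,1,4,1) R2=(1,1,4,1)
Op 11: merge R0<->R2 -> R0=(1,1,4,1) R2=(1,1,4,1)
Op 12: inc R2 by 1 -> R2=(1,1,5,1) value=8

Answer: 1 1 4 1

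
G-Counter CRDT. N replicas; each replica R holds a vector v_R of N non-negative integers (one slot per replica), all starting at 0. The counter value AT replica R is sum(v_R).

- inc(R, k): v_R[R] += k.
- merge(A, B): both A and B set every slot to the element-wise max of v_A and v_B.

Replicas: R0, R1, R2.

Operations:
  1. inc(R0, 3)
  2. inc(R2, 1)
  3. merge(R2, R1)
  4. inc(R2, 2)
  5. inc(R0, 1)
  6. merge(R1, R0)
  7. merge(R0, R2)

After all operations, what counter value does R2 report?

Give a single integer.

Op 1: inc R0 by 3 -> R0=(3,0,0) value=3
Op 2: inc R2 by 1 -> R2=(0,0,1) value=1
Op 3: merge R2<->R1 -> R2=(0,0,1) R1=(0,0,1)
Op 4: inc R2 by 2 -> R2=(0,0,3) value=3
Op 5: inc R0 by 1 -> R0=(4,0,0) value=4
Op 6: merge R1<->R0 -> R1=(4,0,1) R0=(4,0,1)
Op 7: merge R0<->R2 -> R0=(4,0,3) R2=(4,0,3)

Answer: 7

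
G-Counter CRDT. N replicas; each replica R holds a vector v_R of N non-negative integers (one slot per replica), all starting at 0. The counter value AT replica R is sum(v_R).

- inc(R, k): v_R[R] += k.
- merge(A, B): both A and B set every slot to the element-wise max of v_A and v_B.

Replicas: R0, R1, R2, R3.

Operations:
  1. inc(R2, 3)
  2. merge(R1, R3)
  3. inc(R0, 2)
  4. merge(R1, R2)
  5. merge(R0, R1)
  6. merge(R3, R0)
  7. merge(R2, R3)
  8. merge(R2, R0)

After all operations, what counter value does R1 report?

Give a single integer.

Op 1: inc R2 by 3 -> R2=(0,0,3,0) value=3
Op 2: merge R1<->R3 -> R1=(0,0,0,0) R3=(0,0,0,0)
Op 3: inc R0 by 2 -> R0=(2,0,0,0) value=2
Op 4: merge R1<->R2 -> R1=(0,0,3,0) R2=(0,0,3,0)
Op 5: merge R0<->R1 -> R0=(2,0,3,0) R1=(2,0,3,0)
Op 6: merge R3<->R0 -> R3=(2,0,3,0) R0=(2,0,3,0)
Op 7: merge R2<->R3 -> R2=(2,0,3,0) R3=(2,0,3,0)
Op 8: merge R2<->R0 -> R2=(2,0,3,0) R0=(2,0,3,0)

Answer: 5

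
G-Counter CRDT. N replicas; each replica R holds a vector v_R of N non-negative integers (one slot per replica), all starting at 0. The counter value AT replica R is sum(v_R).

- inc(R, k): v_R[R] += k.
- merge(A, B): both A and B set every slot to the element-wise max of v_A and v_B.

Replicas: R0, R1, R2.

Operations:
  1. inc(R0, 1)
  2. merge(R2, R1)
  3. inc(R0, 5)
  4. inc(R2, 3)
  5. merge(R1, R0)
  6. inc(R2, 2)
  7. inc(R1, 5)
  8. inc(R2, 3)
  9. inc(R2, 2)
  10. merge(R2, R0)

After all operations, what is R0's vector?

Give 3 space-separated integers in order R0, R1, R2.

Answer: 6 0 10

Derivation:
Op 1: inc R0 by 1 -> R0=(1,0,0) value=1
Op 2: merge R2<->R1 -> R2=(0,0,0) R1=(0,0,0)
Op 3: inc R0 by 5 -> R0=(6,0,0) value=6
Op 4: inc R2 by 3 -> R2=(0,0,3) value=3
Op 5: merge R1<->R0 -> R1=(6,0,0) R0=(6,0,0)
Op 6: inc R2 by 2 -> R2=(0,0,5) value=5
Op 7: inc R1 by 5 -> R1=(6,5,0) value=11
Op 8: inc R2 by 3 -> R2=(0,0,8) value=8
Op 9: inc R2 by 2 -> R2=(0,0,10) value=10
Op 10: merge R2<->R0 -> R2=(6,0,10) R0=(6,0,10)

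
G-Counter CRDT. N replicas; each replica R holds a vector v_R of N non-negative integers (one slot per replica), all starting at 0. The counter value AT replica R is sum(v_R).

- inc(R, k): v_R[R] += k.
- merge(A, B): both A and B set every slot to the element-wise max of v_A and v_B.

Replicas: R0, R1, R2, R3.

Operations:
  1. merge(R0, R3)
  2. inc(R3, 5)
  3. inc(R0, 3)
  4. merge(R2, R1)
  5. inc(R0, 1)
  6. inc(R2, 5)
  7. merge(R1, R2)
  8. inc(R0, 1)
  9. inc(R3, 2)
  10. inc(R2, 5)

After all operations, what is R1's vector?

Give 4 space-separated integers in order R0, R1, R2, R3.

Op 1: merge R0<->R3 -> R0=(0,0,0,0) R3=(0,0,0,0)
Op 2: inc R3 by 5 -> R3=(0,0,0,5) value=5
Op 3: inc R0 by 3 -> R0=(3,0,0,0) value=3
Op 4: merge R2<->R1 -> R2=(0,0,0,0) R1=(0,0,0,0)
Op 5: inc R0 by 1 -> R0=(4,0,0,0) value=4
Op 6: inc R2 by 5 -> R2=(0,0,5,0) value=5
Op 7: merge R1<->R2 -> R1=(0,0,5,0) R2=(0,0,5,0)
Op 8: inc R0 by 1 -> R0=(5,0,0,0) value=5
Op 9: inc R3 by 2 -> R3=(0,0,0,7) value=7
Op 10: inc R2 by 5 -> R2=(0,0,10,0) value=10

Answer: 0 0 5 0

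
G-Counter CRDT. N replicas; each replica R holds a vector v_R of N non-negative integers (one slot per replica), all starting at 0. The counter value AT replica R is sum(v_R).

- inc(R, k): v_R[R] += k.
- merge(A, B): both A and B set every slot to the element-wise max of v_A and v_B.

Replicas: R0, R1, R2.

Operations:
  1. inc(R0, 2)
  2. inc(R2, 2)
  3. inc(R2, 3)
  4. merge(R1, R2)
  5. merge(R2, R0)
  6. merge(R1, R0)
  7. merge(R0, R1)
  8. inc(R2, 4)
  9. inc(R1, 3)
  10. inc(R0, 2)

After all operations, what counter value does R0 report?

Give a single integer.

Op 1: inc R0 by 2 -> R0=(2,0,0) value=2
Op 2: inc R2 by 2 -> R2=(0,0,2) value=2
Op 3: inc R2 by 3 -> R2=(0,0,5) value=5
Op 4: merge R1<->R2 -> R1=(0,0,5) R2=(0,0,5)
Op 5: merge R2<->R0 -> R2=(2,0,5) R0=(2,0,5)
Op 6: merge R1<->R0 -> R1=(2,0,5) R0=(2,0,5)
Op 7: merge R0<->R1 -> R0=(2,0,5) R1=(2,0,5)
Op 8: inc R2 by 4 -> R2=(2,0,9) value=11
Op 9: inc R1 by 3 -> R1=(2,3,5) value=10
Op 10: inc R0 by 2 -> R0=(4,0,5) value=9

Answer: 9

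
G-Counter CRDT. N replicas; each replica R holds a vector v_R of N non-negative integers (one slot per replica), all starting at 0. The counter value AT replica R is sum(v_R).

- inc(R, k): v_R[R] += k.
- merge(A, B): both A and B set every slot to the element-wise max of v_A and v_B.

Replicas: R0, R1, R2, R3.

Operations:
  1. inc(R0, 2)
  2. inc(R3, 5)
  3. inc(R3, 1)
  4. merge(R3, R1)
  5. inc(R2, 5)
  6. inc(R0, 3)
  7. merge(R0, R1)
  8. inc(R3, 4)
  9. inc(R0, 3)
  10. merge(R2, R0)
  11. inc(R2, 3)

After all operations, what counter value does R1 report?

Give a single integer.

Op 1: inc R0 by 2 -> R0=(2,0,0,0) value=2
Op 2: inc R3 by 5 -> R3=(0,0,0,5) value=5
Op 3: inc R3 by 1 -> R3=(0,0,0,6) value=6
Op 4: merge R3<->R1 -> R3=(0,0,0,6) R1=(0,0,0,6)
Op 5: inc R2 by 5 -> R2=(0,0,5,0) value=5
Op 6: inc R0 by 3 -> R0=(5,0,0,0) value=5
Op 7: merge R0<->R1 -> R0=(5,0,0,6) R1=(5,0,0,6)
Op 8: inc R3 by 4 -> R3=(0,0,0,10) value=10
Op 9: inc R0 by 3 -> R0=(8,0,0,6) value=14
Op 10: merge R2<->R0 -> R2=(8,0,5,6) R0=(8,0,5,6)
Op 11: inc R2 by 3 -> R2=(8,0,8,6) value=22

Answer: 11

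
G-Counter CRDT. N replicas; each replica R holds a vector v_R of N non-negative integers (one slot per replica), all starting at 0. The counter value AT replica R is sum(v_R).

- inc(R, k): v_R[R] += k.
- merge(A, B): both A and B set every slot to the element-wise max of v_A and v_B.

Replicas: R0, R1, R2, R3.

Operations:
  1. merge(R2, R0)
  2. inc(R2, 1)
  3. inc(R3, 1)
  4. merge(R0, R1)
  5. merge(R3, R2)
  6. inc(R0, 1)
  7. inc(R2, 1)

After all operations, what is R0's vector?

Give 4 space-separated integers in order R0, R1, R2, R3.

Op 1: merge R2<->R0 -> R2=(0,0,0,0) R0=(0,0,0,0)
Op 2: inc R2 by 1 -> R2=(0,0,1,0) value=1
Op 3: inc R3 by 1 -> R3=(0,0,0,1) value=1
Op 4: merge R0<->R1 -> R0=(0,0,0,0) R1=(0,0,0,0)
Op 5: merge R3<->R2 -> R3=(0,0,1,1) R2=(0,0,1,1)
Op 6: inc R0 by 1 -> R0=(1,0,0,0) value=1
Op 7: inc R2 by 1 -> R2=(0,0,2,1) value=3

Answer: 1 0 0 0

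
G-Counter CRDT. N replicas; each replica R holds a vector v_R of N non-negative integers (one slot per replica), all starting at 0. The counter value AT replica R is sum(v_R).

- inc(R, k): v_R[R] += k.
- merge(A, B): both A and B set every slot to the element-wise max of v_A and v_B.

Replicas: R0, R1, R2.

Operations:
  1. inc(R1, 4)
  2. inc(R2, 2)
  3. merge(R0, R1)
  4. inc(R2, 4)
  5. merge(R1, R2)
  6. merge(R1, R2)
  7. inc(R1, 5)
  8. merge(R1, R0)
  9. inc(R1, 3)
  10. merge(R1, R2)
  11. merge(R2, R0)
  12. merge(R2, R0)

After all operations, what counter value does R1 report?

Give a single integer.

Answer: 18

Derivation:
Op 1: inc R1 by 4 -> R1=(0,4,0) value=4
Op 2: inc R2 by 2 -> R2=(0,0,2) value=2
Op 3: merge R0<->R1 -> R0=(0,4,0) R1=(0,4,0)
Op 4: inc R2 by 4 -> R2=(0,0,6) value=6
Op 5: merge R1<->R2 -> R1=(0,4,6) R2=(0,4,6)
Op 6: merge R1<->R2 -> R1=(0,4,6) R2=(0,4,6)
Op 7: inc R1 by 5 -> R1=(0,9,6) value=15
Op 8: merge R1<->R0 -> R1=(0,9,6) R0=(0,9,6)
Op 9: inc R1 by 3 -> R1=(0,12,6) value=18
Op 10: merge R1<->R2 -> R1=(0,12,6) R2=(0,12,6)
Op 11: merge R2<->R0 -> R2=(0,12,6) R0=(0,12,6)
Op 12: merge R2<->R0 -> R2=(0,12,6) R0=(0,12,6)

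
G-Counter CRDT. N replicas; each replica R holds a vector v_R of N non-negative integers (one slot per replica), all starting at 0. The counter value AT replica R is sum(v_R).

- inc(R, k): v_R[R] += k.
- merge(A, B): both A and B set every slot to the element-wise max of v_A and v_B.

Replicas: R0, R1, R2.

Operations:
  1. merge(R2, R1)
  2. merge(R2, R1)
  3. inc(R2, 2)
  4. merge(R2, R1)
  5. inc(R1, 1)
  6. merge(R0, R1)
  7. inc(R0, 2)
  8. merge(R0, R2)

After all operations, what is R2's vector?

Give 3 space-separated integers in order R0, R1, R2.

Answer: 2 1 2

Derivation:
Op 1: merge R2<->R1 -> R2=(0,0,0) R1=(0,0,0)
Op 2: merge R2<->R1 -> R2=(0,0,0) R1=(0,0,0)
Op 3: inc R2 by 2 -> R2=(0,0,2) value=2
Op 4: merge R2<->R1 -> R2=(0,0,2) R1=(0,0,2)
Op 5: inc R1 by 1 -> R1=(0,1,2) value=3
Op 6: merge R0<->R1 -> R0=(0,1,2) R1=(0,1,2)
Op 7: inc R0 by 2 -> R0=(2,1,2) value=5
Op 8: merge R0<->R2 -> R0=(2,1,2) R2=(2,1,2)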